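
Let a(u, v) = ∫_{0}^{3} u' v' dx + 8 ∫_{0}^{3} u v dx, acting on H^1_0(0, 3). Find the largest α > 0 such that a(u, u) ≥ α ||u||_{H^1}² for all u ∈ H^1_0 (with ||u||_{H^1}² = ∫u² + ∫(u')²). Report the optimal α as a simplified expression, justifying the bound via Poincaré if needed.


α = 1

Coercivity of a(·,·) on H^1_0(0, 3) means a(u, u) ≥ α ||u||_{H^1}² for every u ∈ H^1_0.
The interval has length L = 3, and Poincaré/coercivity depend only on L. Here a(u, u) = ∫(u')² + (8)·∫u².
Here c = 8 ≥ 1, so a(u,u) = ∫(u')² + c∫u² ≥ ∫(u')² + ∫u² = ||u||_{H^1}², i.e. α = 1 works. No larger α is possible: a(u,u) ≥ α||u||_{H^1}² means (1−α)∫(u')² ≥ (α−c)∫u², and for the modes u_n = sin(nπ(x−x₀)/L) (x₀ the left endpoint) one has ∫u_n²/∫(u_n')² = (L/(nπ))² → 0, so a(u_n,u_n)/||u_n||_{H^1}² → 1. Hence the optimal constant is α = 1.
Therefore α = 1.


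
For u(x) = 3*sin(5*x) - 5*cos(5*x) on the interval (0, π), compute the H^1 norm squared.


||u||_{H^1(0,π)}^2 = 442*π

u'(x) = 25*sin(5*x) + 15*cos(5*x).
Expand u² and (u')² and integrate term by term on (0, π), using: for integers n ≥ 1, ∫_0^π sin²(nx) dx = ∫_0^π cos²(nx) dx = π/2; for n ≠ n', ∫_0^π sin(nx)sin(n'x) dx = ∫_0^π cos(nx)cos(n'x) dx = 0; and by product-to-sum, ∫_0^π sin(nx)cos(n'x) dx = ½∫_0^π [sin((n+n')x) + sin((n−n')x)] dx, which is 0 when n+n' is even and 2n/(n²−n'²) when n+n' is odd (it need not vanish on (0, π)).
  u² squared terms: (-5)²·∫cos(5x)² dx = 25·π/2 = 25*π/2;  (3)²·∫sin(5x)² dx = 9·π/2 = 9*π/2.
  u² cross terms: 2·(-5)·(3)·∫cos(5x)·sin(5x) dx = -30·(0) = 0.
  So ∫_0^π u² dx = 25*π/2 + 9*π/2 + 0 = 17*π.
  (u')² squared terms: (15)²·∫cos(5x)² dx = 225·π/2 = 225*π/2;  (25)²·∫sin(5x)² dx = 625·π/2 = 625*π/2.
  (u')² cross terms: 2·(15)·(25)·∫cos(5x)·sin(5x) dx = 750·(0) = 0.
  So ∫_0^π (u')² dx = 225*π/2 + 625*π/2 + 0 = 425*π.
||u||_{H^1}^2 = (17*π) + (425*π) = 442*π.


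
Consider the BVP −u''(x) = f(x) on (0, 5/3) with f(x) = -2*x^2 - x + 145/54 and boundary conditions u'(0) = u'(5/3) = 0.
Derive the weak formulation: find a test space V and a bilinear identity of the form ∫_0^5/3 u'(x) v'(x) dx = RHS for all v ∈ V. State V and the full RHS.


V = H^1(0, 5/3) (no boundary constraint on v; u is determined up to an additive constant); weak form: ∫_0^5/3 u'v' dx = ∫_0^5/3 (-2*x^2 - x + 145/54) v dx for all v ∈ V.

Multiply both sides by a test function v and integrate from 0 to 5/3:
  ∫_0^5/3 −u''(x) v(x) dx = ∫_0^5/3 f(x) v(x) dx.
Integrate the LHS by parts once:
  ∫_0^5/3 −u'' v dx = −[u'(x) v(x)]_0^5/3 + ∫_0^5/3 u'(x) v'(x) dx.
Thus ∫_0^5/3 u'(x) v'(x) dx = ∫_0^5/3 f(x) v(x) dx + [u'(x) v(x)]_0^5/3.
Choose V so that boundary terms are either known or forced to vanish.
u has homogeneous Neumann: u'(0) = u'(5/3) = 0. So [u' v]_0^5/3 = 0·v(5/3) − 0·v(0) = 0 for any v; take V = H^1(0, 5/3).
Weak formulation: find u (satisfying any essential BC) such that ∫_0^5/3 u'(x) v'(x) dx = ∫_0^5/3 f v dx for all v ∈ V (homogeneous Neumann, so boundary terms vanish).
Substituting f(x) = -2*x^2 - x + 145/54, the right-hand side is ∫_0^5/3 (-2*x^2 - x + 145/54) v dx.
Compatibility check (pure Neumann): taking v ≡ 1 ∈ V gives 0 = ∫_0^5/3 f dx + (0) − (0), i.e. ∫_0^5/3 f dx must equal u'(0) − u'(5/3) = 0. Indeed ∫_0^5/3 (-2*x^2 - x + 145/54) dx = 0, so the data are compatible. The solution is then unique only up to an additive constant (fix it e.g. by requiring ∫_0^5/3 u dx = 0).


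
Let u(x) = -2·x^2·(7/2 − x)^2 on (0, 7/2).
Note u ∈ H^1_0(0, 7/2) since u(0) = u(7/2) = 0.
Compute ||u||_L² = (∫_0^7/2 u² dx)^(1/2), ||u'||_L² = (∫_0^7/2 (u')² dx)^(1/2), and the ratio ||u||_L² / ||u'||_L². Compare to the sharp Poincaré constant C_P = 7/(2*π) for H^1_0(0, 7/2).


||u||_L² / ||u'||_L² = 7*sqrt(3)/12 < C_P = 7/(2*π).

u(x) = -2·x^2·(7/2 − x)^2, so u'(x) = x*(-8*x^2 + 42*x - 49).
u(x) = -2·x^2·(7/2 − x)^2 vanishes at x = 0 and x = 7/2, so u ∈ H^1_0(0, 7/2). Differentiate via the product rule and integrate the resulting polynomials term by term.
  ∫_0^7/2 u² dx = ∫_0^7/2 (4*x^8 - 56*x^7 + 294*x^6 - 686*x^5 + 2401*x^4/4) dx. Term by term:
    ∫_0^7/2 4*x^8 dx = 40353607/1152;  ∫_0^7/2 -56*x^7 dx = -40353607/256;  ∫_0^7/2 294*x^6 dx = 17294403/64;
    ∫_0^7/2 -686*x^5 dx = -40353607/192;  ∫_0^7/2 2401*x^4/4 dx = 40353607/640.
  Sum: 40353607/1152 − 40353607/256 + 17294403/64 − 40353607/192 + 40353607/640 = 5764801/11520.
  ∫_0^7/2 (u')² dx = ∫_0^7/2 (64*x^6 - 672*x^5 + 2548*x^4 - 4116*x^3 + 2401*x^2) dx. Term by term:
    ∫_0^7/2 64*x^6 dx = 117649/2;  ∫_0^7/2 -672*x^5 dx = -823543/4;  ∫_0^7/2 2548*x^4 dx = 10706059/40;
    ∫_0^7/2 -4116*x^3 dx = -2470629/16;  ∫_0^7/2 2401*x^2 dx = 823543/24.
  Sum: 117649/2 − 823543/4 + 10706059/40 − 2470629/16 + 823543/24 = 117649/240.
∫_0^7/2 u² dx = 5764801/11520, so ||u||_L² = 2401*sqrt(5)/240.
∫_0^7/2 (u')² dx = 117649/240, so ||u'||_L² = 343*sqrt(15)/60.
Ratio ||u||_L² / ||u'||_L² = 7*sqrt(3)/12.
Sharp Poincaré constant on H^1_0(0, 7/2) is C_P = L/π = 7/(2*π), achieved by sin(2*π/7·x).
A polynomial bump cannot attain the sharp Poincaré constant (only the first sine eigenfunction does), so the ratio is strictly less than C_P, consistent with ||u||_L² ≤ C_P ||u'||_L².


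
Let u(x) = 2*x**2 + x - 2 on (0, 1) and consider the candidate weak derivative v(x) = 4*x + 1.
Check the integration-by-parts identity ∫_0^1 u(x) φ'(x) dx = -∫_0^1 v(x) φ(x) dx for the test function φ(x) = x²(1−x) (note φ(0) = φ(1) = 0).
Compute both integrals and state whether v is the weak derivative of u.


LHS = -17/60, RHS = -17/60. Yes, v = u' weakly.

u(x) = 2*x**2 + x - 2, classical derivative u'(x) = 4*x + 1.
φ(x) = x²(1−x), so φ'(x) = x*(2 - 3*x).
Note φ(0) = φ(1) = 0, so the boundary term u·φ vanishes.
LHS = ∫_0^1 u(x) φ'(x) dx = ∫_0^1 (-6*x^4 + x^3 + 8*x^2 - 4*x) dx. Term by term:
  ∫_0^1 -6*x^4 dx = -6/5;  ∫_0^1 x^3 dx = 1/4;  ∫_0^1 8*x^2 dx = 8/3;
  ∫_0^1 -4*x dx = -2.
Sum: -6/5 + 1/4 + 8/3 − 2 = -17/60.
So LHS = -17/60.
∫_0^1 v(x) φ(x) dx = ∫_0^1 (-4*x^4 + 3*x^3 + x^2) dx. Term by term:
  ∫_0^1 -4*x^4 dx = -4/5;  ∫_0^1 3*x^3 dx = 3/4;  ∫_0^1 x^2 dx = 1/3.
Sum: -4/5 + 3/4 + 1/3 = 17/60.
So RHS = -∫_0^1 v(x) φ(x) dx = -17/60.
LHS = RHS, so the identity holds for this test φ.
Moreover u is smooth here and v(x) = u'(x) = 4*x + 1 pointwise, so the identity holds for every test function. Hence v is the weak derivative of u.


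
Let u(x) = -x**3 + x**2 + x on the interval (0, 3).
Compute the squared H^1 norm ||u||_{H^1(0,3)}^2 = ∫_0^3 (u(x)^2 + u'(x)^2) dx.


||u||_{H^1}^2 = 18741/70

The H^1 norm (squared) on an interval (0, L) is
  ||u||_{H^1}^2 = ∫_0^L u(x)^2 dx + ∫_0^L u'(x)^2 dx.
Compute u'(x) = -3*x**2 + 2*x + 1.
Then u(x)^2 = x**6 - 2*x**5 - x**4 + 2*x**3 + x**2 and u'(x)^2 = 9*x**4 - 12*x**3 - 2*x**2 + 4*x + 1.
Integrate each monomial from 0 to 3 using ∫_0^3 c·x^n dx = c·3^(n+1)/(n+1):
  ∫_0^3 u(x)^2 dx = ∫_0^3 (x^6 - 2*x^5 - x^4 + 2*x^3 + x^2) dx. Term by term:
    ∫_0^3 x^6 dx = 2187/7;  ∫_0^3 -2*x^5 dx = -243;  ∫_0^3 -x^4 dx = -243/5;
    ∫_0^3 2*x^3 dx = 81/2;  ∫_0^3 x^2 dx = 9.
  Sum: 2187/7 − 243 − 243/5 + 81/2 + 9 = 4923/70.
  ∫_0^3 u'(x)^2 dx = ∫_0^3 (9*x^4 - 12*x^3 - 2*x^2 + 4*x + 1) dx. Term by term:
    ∫_0^3 9*x^4 dx = 2187/5;  ∫_0^3 -12*x^3 dx = -243;  ∫_0^3 -2*x^2 dx = -18;
    ∫_0^3 4*x dx = 18;  ∫_0^3 1 dx = 3.
  Sum: 2187/5 − 243 − 18 + 18 + 3 = 987/5.
Adding: ||u||_{H^1}^2 = 4923/70 + 987/5 = 18741/70.


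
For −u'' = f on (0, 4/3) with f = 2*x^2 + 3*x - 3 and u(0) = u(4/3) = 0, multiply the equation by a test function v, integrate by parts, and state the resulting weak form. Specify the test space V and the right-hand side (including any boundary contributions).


V = H^1_0(0, 4/3) (so v(0) = v(4/3) = 0); weak form: ∫_0^4/3 u'v' dx = ∫_0^4/3 (2*x^2 + 3*x - 3) v dx for all v ∈ V.

Multiply both sides by a test function v and integrate from 0 to 4/3:
  ∫_0^4/3 −u''(x) v(x) dx = ∫_0^4/3 f(x) v(x) dx.
Integrate the LHS by parts once:
  ∫_0^4/3 −u'' v dx = −[u'(x) v(x)]_0^4/3 + ∫_0^4/3 u'(x) v'(x) dx.
Thus ∫_0^4/3 u'(x) v'(x) dx = ∫_0^4/3 f(x) v(x) dx + [u'(x) v(x)]_0^4/3.
Choose V so that boundary terms are either known or forced to vanish.
u is Dirichlet: u(0) = u(4/3) = 0. Let V = H^1_0(0, 4/3); then v(0) = v(4/3) = 0, and [u' v]_0^4/3 = 0.
Weak formulation: find u (satisfying any essential BC) such that ∫_0^4/3 u'(x) v'(x) dx = ∫_0^4/3 f v dx for all v ∈ V.
Substituting f(x) = 2*x^2 + 3*x - 3, the right-hand side is ∫_0^4/3 (2*x^2 + 3*x - 3) v dx.


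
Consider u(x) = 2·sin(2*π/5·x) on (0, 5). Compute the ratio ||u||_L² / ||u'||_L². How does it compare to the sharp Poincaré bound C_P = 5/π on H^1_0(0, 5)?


||u||_L² / ||u'||_L² = 5/(2*π) < C_P = 5/π.

u(x) = 2·sin(2*π/5·x), so u'(x) = 4*π*cos(2*π*x/5)/5.
Writing u(x) = A·sin(kπx/L) with A = 2 and k = 2, use ∫_0^L sin²(kπx/L) dx = L/2 and ∫_0^L cos²(kπx/L) dx = L/2.
u² = 4·sin²(2*π/5·x) and (u')² = 16*π^2/25·cos²(2*π/5·x), and each of sin², cos² integrates to L/2 = 5/2 over (0, 5).
∫_0^5 u² dx = 10, so ||u||_L² = sqrt(10).
∫_0^5 (u')² dx = 8*π^2/5, so ||u'||_L² = 2*sqrt(10)*π/5.
Ratio ||u||_L² / ||u'||_L² = 5/(2*π).
Sharp Poincaré constant on H^1_0(0, 5) is C_P = L/π = 5/π, achieved by sin(π/5·x).
This is the k = 2 harmonic; the ratio L/(kπ) is strictly less than C_P = L/π, consistent with the sharp inequality ||u||_L² ≤ C_P ||u'||_L².


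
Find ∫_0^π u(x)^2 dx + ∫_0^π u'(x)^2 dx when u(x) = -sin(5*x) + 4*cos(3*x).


||u||_{H^1(0,π)}^2 = 93*π

u'(x) = -12*sin(3*x) - 5*cos(5*x).
Expand u² and (u')² and integrate term by term on (0, π), using: for integers n ≥ 1, ∫_0^π sin²(nx) dx = ∫_0^π cos²(nx) dx = π/2; for n ≠ n', ∫_0^π sin(nx)sin(n'x) dx = ∫_0^π cos(nx)cos(n'x) dx = 0; and by product-to-sum, ∫_0^π sin(nx)cos(n'x) dx = ½∫_0^π [sin((n+n')x) + sin((n−n')x)] dx, which is 0 when n+n' is even and 2n/(n²−n'²) when n+n' is odd (it need not vanish on (0, π)).
  u² squared terms: (-1)²·∫sin(5x)² dx = 1·π/2 = π/2;  (4)²·∫cos(3x)² dx = 16·π/2 = 8*π.
  u² cross terms: 2·(-1)·(4)·∫sin(5x)·cos(3x) dx = -8·(0) = 0.
  So ∫_0^π u² dx = π/2 + 8*π + 0 = 17*π/2.
  (u')² squared terms: (-12)²·∫sin(3x)² dx = 144·π/2 = 72*π;  (-5)²·∫cos(5x)² dx = 25·π/2 = 25*π/2.
  (u')² cross terms: 2·(-12)·(-5)·∫sin(3x)·cos(5x) dx = 120·(0) = 0.
  So ∫_0^π (u')² dx = 72*π + 25*π/2 + 0 = 169*π/2.
||u||_{H^1}^2 = (17*π/2) + (169*π/2) = 93*π.


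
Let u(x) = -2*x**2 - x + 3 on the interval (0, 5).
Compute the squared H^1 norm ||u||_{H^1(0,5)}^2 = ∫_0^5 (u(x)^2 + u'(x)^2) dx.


||u||_{H^1}^2 = 10225/3

The H^1 norm (squared) on an interval (0, L) is
  ||u||_{H^1}^2 = ∫_0^L u(x)^2 dx + ∫_0^L u'(x)^2 dx.
Compute u'(x) = -4*x - 1.
Then u(x)^2 = 4*x**4 + 4*x**3 - 11*x**2 - 6*x + 9 and u'(x)^2 = 16*x**2 + 8*x + 1.
Integrate each monomial from 0 to 5 using ∫_0^5 c·x^n dx = c·5^(n+1)/(n+1):
  ∫_0^5 u(x)^2 dx = ∫_0^5 (4*x^4 + 4*x^3 - 11*x^2 - 6*x + 9) dx. Term by term:
    ∫_0^5 4*x^4 dx = 2500;  ∫_0^5 4*x^3 dx = 625;  ∫_0^5 -11*x^2 dx = -1375/3;
    ∫_0^5 -6*x dx = -75;  ∫_0^5 9 dx = 45.
  Sum: 2500 + 625 − 1375/3 − 75 + 45 = 7910/3.
  ∫_0^5 u'(x)^2 dx = ∫_0^5 (16*x^2 + 8*x + 1) dx. Term by term:
    ∫_0^5 16*x^2 dx = 2000/3;  ∫_0^5 8*x dx = 100;  ∫_0^5 1 dx = 5.
  Sum: 2000/3 + 100 + 5 = 2315/3.
Adding: ||u||_{H^1}^2 = 7910/3 + 2315/3 = 10225/3.


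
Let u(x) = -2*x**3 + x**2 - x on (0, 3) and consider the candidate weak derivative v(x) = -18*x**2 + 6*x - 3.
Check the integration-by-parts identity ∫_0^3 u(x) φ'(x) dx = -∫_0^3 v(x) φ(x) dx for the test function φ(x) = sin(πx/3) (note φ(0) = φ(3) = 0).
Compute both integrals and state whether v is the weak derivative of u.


LHS = -648/π^3 + 150/π, RHS = -1944/π^3 + 450/π. No, v is not the weak derivative of u.

u(x) = -2*x**3 + x**2 - x, classical derivative u'(x) = -6*x**2 + 2*x - 1.
φ(x) = sin(πx/3), so φ'(x) = π*cos(π*x/3)/3.
Note φ(0) = φ(3) = 0, so the boundary term u·φ vanishes.
LHS = ∫_0^3 u(x) φ'(x) dx = ∫_0^3 (-2*π*x^3*cos(π*x/3)/3 + π*x^2*cos(π*x/3)/3 - π*x*cos(π*x/3)/3) dx. Term by term:
  ∫_0^3 -2*π*x^3*cos(π*x/3)/3 dx = -648/π^3 + 162/π;  ∫_0^3 -π*x*cos(π*x/3)/3 dx = 6/π;  ∫_0^3 π*x^2*cos(π*x/3)/3 dx = -18/π.
Sum: -648/π^3 + 162/π + 6/π − 18/π = -648/π^3 + 150/π.
So LHS = -648/π^3 + 150/π.
∫_0^3 v(x) φ(x) dx = ∫_0^3 (-18*x^2*sin(π*x/3) + 6*x*sin(π*x/3) - 3*sin(π*x/3)) dx. Term by term:
  ∫_0^3 -3*sin(π*x/3) dx = -18/π;  ∫_0^3 -18*x^2*sin(π*x/3) dx = -486/π + 1944/π^3;  ∫_0^3 6*x*sin(π*x/3) dx = 54/π.
Sum: -18/π + -486/π + 1944/π^3 + 54/π = -450/π + 1944/π^3.
So RHS = -∫_0^3 v(x) φ(x) dx = -1944/π^3 + 450/π.
LHS − RHS = -300/π + 1296/π^3 ≠ 0, so the identity fails.
(For a valid weak derivative the identity must hold for EVERY test function, in particular this one. The failure shows v is NOT the weak derivative of u.)
Correct weak derivative would be u'(x) = -6*x**2 + 2*x - 1.


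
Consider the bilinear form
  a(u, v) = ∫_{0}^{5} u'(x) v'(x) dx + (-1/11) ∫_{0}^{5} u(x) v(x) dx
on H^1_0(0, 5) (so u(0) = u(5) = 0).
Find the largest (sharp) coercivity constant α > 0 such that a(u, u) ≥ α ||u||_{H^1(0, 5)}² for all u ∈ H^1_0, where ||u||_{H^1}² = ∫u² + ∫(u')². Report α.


α = (-25/11 + π^2)/(π^2 + 25)

Coercivity of a(·,·) on H^1_0(0, 5) means a(u, u) ≥ α ||u||_{H^1}² for every u ∈ H^1_0.
The interval has length L = 5, and Poincaré/coercivity depend only on L. Here a(u, u) = ∫(u')² + (-1/11)·∫u².
Here c = -1/11 < 0 with |c| < (π/L)² = π^2/25, so coercivity still holds. The condition a(u,u) ≥ α||u||_{H^1}² reads (1−α)∫(u')² ≥ (α−c)∫u². Any admissible α is ≤ 1 (rapidly oscillating u have ∫u²/∫(u')² → 0), and α = 1 would force 0 ≥ (1−c)∫u², impossible since c < 1; so 1−α > 0. By the sharp Poincaré inequality on H^1_0 of an interval of length L, ∫(u')² ≥ (π/L)²∫u² with equality for the first sine mode sin(π(x−x₀)/L) (x₀ the left endpoint), so the inequality holds for all u iff (1−α)(π/L)² ≥ α − c, i.e. α ≤ ((π/L)² + c)/((π/L)² + 1) = (1 + c(L/π)²)/(1 + (L/π)²). (Direct route, valid since c ≤ 0: Poincaré gives c∫u² ≥ c(L/π)²∫(u')², so a(u,u) ≥ (1 + c(L/π)²)∫(u')², while ||u||_{H^1}² ≤ (1 + (L/π)²)∫(u')²; dividing yields the same α.) With (π/L)² = π^2/25 and c = -1/11, the largest admissible constant is α = ((π/L)² + c)/((π/L)² + 1).
Simplifying, α = (-25/11 + π^2)/(π^2 + 25).


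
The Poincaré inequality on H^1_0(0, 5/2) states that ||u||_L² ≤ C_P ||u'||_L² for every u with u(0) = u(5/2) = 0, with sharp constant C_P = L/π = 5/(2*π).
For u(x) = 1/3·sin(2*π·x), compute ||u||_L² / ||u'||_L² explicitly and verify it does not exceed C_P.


||u||_L² / ||u'||_L² = 1/(2*π) < C_P = 5/(2*π).

u(x) = 1/3·sin(2*π·x), so u'(x) = 2*π*cos(2*π*x)/3.
Writing u(x) = A·sin(kπx/L) with A = 1/3 and k = 5, use ∫_0^L sin²(kπx/L) dx = L/2 and ∫_0^L cos²(kπx/L) dx = L/2.
u² = 1/9·sin²(2*π·x) and (u')² = 4*π^2/9·cos²(2*π·x), and each of sin², cos² integrates to L/2 = 5/4 over (0, 5/2).
∫_0^5/2 u² dx = 5/36, so ||u||_L² = sqrt(5)/6.
∫_0^5/2 (u')² dx = 5*π^2/9, so ||u'||_L² = sqrt(5)*π/3.
Ratio ||u||_L² / ||u'||_L² = 1/(2*π).
Sharp Poincaré constant on H^1_0(0, 5/2) is C_P = L/π = 5/(2*π), achieved by sin(2*π/5·x).
This is the k = 5 harmonic; the ratio L/(kπ) is strictly less than C_P = L/π, consistent with the sharp inequality ||u||_L² ≤ C_P ||u'||_L².


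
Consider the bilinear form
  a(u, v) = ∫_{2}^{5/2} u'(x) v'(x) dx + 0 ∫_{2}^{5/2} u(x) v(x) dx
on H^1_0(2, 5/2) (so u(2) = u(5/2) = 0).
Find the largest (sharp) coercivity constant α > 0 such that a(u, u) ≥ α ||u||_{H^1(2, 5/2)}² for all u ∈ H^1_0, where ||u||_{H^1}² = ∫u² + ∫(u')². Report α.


α = 4*π^2/(1 + 4*π^2)

Coercivity of a(·,·) on H^1_0(2, 5/2) means a(u, u) ≥ α ||u||_{H^1}² for every u ∈ H^1_0.
The interval has length L = 1/2, and Poincaré/coercivity depend only on L. Here a(u, u) = ∫(u')² + (0)·∫u².
Here c = 0, so a(u,u) = ∫(u')² alone. The condition a(u,u) ≥ α||u||_{H^1}² reads (1−α)∫(u')² ≥ (α−c)∫u². Any admissible α is ≤ 1 (rapidly oscillating u have ∫u²/∫(u')² → 0), and α = 1 would force 0 ≥ (1−c)∫u², impossible since c < 1; so 1−α > 0. By the sharp Poincaré inequality on H^1_0 of an interval of length L, ∫(u')² ≥ (π/L)²∫u² with equality for the first sine mode sin(π(x−x₀)/L) (x₀ the left endpoint), so the inequality holds for all u iff (1−α)(π/L)² ≥ α − c, i.e. α ≤ ((π/L)² + c)/((π/L)² + 1) = (1 + c(L/π)²)/(1 + (L/π)²). (Direct route, valid since c ≤ 0: Poincaré gives c∫u² ≥ c(L/π)²∫(u')², so a(u,u) ≥ (1 + c(L/π)²)∫(u')², while ||u||_{H^1}² ≤ (1 + (L/π)²)∫(u')²; dividing yields the same α.) With (π/L)² = 4*π^2 and c = 0, the largest admissible constant is α = ((π/L)² + c)/((π/L)² + 1).
Simplifying, α = 4*π^2/(1 + 4*π^2).


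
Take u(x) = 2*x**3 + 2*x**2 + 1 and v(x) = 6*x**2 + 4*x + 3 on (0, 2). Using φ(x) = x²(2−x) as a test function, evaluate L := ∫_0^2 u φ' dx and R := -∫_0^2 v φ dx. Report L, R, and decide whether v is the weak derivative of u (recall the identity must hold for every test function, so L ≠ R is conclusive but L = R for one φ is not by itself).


LHS = -96/5, RHS = -116/5. No, v is not the weak derivative of u.

u(x) = 2*x**3 + 2*x**2 + 1, classical derivative u'(x) = 6*x**2 + 4*x.
φ(x) = x²(2−x), so φ'(x) = x*(4 - 3*x).
Note φ(0) = φ(2) = 0, so the boundary term u·φ vanishes.
LHS = ∫_0^2 u(x) φ'(x) dx = ∫_0^2 (-6*x^5 + 2*x^4 + 8*x^3 - 3*x^2 + 4*x) dx. Term by term:
  ∫_0^2 -6*x^5 dx = -64;  ∫_0^2 2*x^4 dx = 64/5;  ∫_0^2 8*x^3 dx = 32;
  ∫_0^2 -3*x^2 dx = -8;  ∫_0^2 4*x dx = 8.
Sum: -64 + 64/5 + 32 − 8 + 8 = -96/5.
So LHS = -96/5.
∫_0^2 v(x) φ(x) dx = ∫_0^2 (-6*x^5 + 8*x^4 + 5*x^3 + 6*x^2) dx. Term by term:
  ∫_0^2 -6*x^5 dx = -64;  ∫_0^2 8*x^4 dx = 256/5;  ∫_0^2 5*x^3 dx = 20;
  ∫_0^2 6*x^2 dx = 16.
Sum: -64 + 256/5 + 20 + 16 = 116/5.
So RHS = -∫_0^2 v(x) φ(x) dx = -116/5.
LHS − RHS = 4 ≠ 0, so the identity fails.
(For a valid weak derivative the identity must hold for EVERY test function, in particular this one. The failure shows v is NOT the weak derivative of u.)
Correct weak derivative would be u'(x) = 6*x**2 + 4*x.


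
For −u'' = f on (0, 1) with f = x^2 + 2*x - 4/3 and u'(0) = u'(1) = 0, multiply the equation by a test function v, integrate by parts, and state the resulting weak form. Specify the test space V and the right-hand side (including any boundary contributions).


V = H^1(0, 1) (no boundary constraint on v; u is determined up to an additive constant); weak form: ∫_0^1 u'v' dx = ∫_0^1 (x^2 + 2*x - 4/3) v dx for all v ∈ V.

Multiply both sides by a test function v and integrate from 0 to 1:
  ∫_0^1 −u''(x) v(x) dx = ∫_0^1 f(x) v(x) dx.
Integrate the LHS by parts once:
  ∫_0^1 −u'' v dx = −[u'(x) v(x)]_0^1 + ∫_0^1 u'(x) v'(x) dx.
Thus ∫_0^1 u'(x) v'(x) dx = ∫_0^1 f(x) v(x) dx + [u'(x) v(x)]_0^1.
Choose V so that boundary terms are either known or forced to vanish.
u has homogeneous Neumann: u'(0) = u'(1) = 0. So [u' v]_0^1 = 0·v(1) − 0·v(0) = 0 for any v; take V = H^1(0, 1).
Weak formulation: find u (satisfying any essential BC) such that ∫_0^1 u'(x) v'(x) dx = ∫_0^1 f v dx for all v ∈ V (homogeneous Neumann, so boundary terms vanish).
Substituting f(x) = x^2 + 2*x - 4/3, the right-hand side is ∫_0^1 (x^2 + 2*x - 4/3) v dx.
Compatibility check (pure Neumann): taking v ≡ 1 ∈ V gives 0 = ∫_0^1 f dx + (0) − (0), i.e. ∫_0^1 f dx must equal u'(0) − u'(1) = 0. Indeed ∫_0^1 (x^2 + 2*x - 4/3) dx = 0, so the data are compatible. The solution is then unique only up to an additive constant (fix it e.g. by requiring ∫_0^1 u dx = 0).


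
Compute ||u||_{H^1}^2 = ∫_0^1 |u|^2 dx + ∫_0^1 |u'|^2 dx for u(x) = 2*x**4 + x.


||u||_{H^1}^2 = 982/63

The H^1 norm (squared) on an interval (0, L) is
  ||u||_{H^1}^2 = ∫_0^L u(x)^2 dx + ∫_0^L u'(x)^2 dx.
Compute u'(x) = 8*x**3 + 1.
Then u(x)^2 = 4*x**8 + 4*x**5 + x**2 and u'(x)^2 = 64*x**6 + 16*x**3 + 1.
Integrate each monomial from 0 to 1 using ∫_0^1 c·x^n dx = c·1^(n+1)/(n+1):
  ∫_0^1 u(x)^2 dx = ∫_0^1 (4*x^8 + 4*x^5 + x^2) dx. Term by term:
    ∫_0^1 4*x^8 dx = 4/9;  ∫_0^1 4*x^5 dx = 2/3;  ∫_0^1 x^2 dx = 1/3.
  Sum: 4/9 + 2/3 + 1/3 = 13/9.
  ∫_0^1 u'(x)^2 dx = ∫_0^1 (64*x^6 + 16*x^3 + 1) dx. Term by term:
    ∫_0^1 64*x^6 dx = 64/7;  ∫_0^1 16*x^3 dx = 4;  ∫_0^1 1 dx = 1.
  Sum: 64/7 + 4 + 1 = 99/7.
Adding: ||u||_{H^1}^2 = 13/9 + 99/7 = 982/63.


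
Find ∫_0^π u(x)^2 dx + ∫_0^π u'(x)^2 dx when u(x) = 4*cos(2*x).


||u||_{H^1(0,π)}^2 = 40*π

u'(x) = -8*sin(2*x).
Expand u² and (u')² and integrate term by term on (0, π), using: for integers n ≥ 1, ∫_0^π sin²(nx) dx = ∫_0^π cos²(nx) dx = π/2; for n ≠ n', ∫_0^π sin(nx)sin(n'x) dx = ∫_0^π cos(nx)cos(n'x) dx = 0; and by product-to-sum, ∫_0^π sin(nx)cos(n'x) dx = ½∫_0^π [sin((n+n')x) + sin((n−n')x)] dx, which is 0 when n+n' is even and 2n/(n²−n'²) when n+n' is odd (it need not vanish on (0, π)).
  u² squared terms: (4)²·∫cos(2x)² dx = 16·π/2 = 8*π.
  So ∫_0^π u² dx = 8*π.
  (u')² squared terms: (-8)²·∫sin(2x)² dx = 64·π/2 = 32*π.
  So ∫_0^π (u')² dx = 32*π.
||u||_{H^1}^2 = (8*π) + (32*π) = 40*π.


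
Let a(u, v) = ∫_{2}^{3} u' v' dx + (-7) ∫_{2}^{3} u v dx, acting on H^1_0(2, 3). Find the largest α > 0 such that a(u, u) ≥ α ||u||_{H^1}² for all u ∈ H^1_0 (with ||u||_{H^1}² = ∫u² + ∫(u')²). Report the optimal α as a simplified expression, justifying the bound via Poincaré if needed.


α = (-7 + π^2)/(1 + π^2)

Coercivity of a(·,·) on H^1_0(2, 3) means a(u, u) ≥ α ||u||_{H^1}² for every u ∈ H^1_0.
The interval has length L = 1, and Poincaré/coercivity depend only on L. Here a(u, u) = ∫(u')² + (-7)·∫u².
Here c = -7 < 0 with |c| < (π/L)² = π^2, so coercivity still holds. The condition a(u,u) ≥ α||u||_{H^1}² reads (1−α)∫(u')² ≥ (α−c)∫u². Any admissible α is ≤ 1 (rapidly oscillating u have ∫u²/∫(u')² → 0), and α = 1 would force 0 ≥ (1−c)∫u², impossible since c < 1; so 1−α > 0. By the sharp Poincaré inequality on H^1_0 of an interval of length L, ∫(u')² ≥ (π/L)²∫u² with equality for the first sine mode sin(π(x−x₀)/L) (x₀ the left endpoint), so the inequality holds for all u iff (1−α)(π/L)² ≥ α − c, i.e. α ≤ ((π/L)² + c)/((π/L)² + 1) = (1 + c(L/π)²)/(1 + (L/π)²). (Direct route, valid since c ≤ 0: Poincaré gives c∫u² ≥ c(L/π)²∫(u')², so a(u,u) ≥ (1 + c(L/π)²)∫(u')², while ||u||_{H^1}² ≤ (1 + (L/π)²)∫(u')²; dividing yields the same α.) With (π/L)² = π^2 and c = -7, the largest admissible constant is α = ((π/L)² + c)/((π/L)² + 1).
Simplifying, α = (-7 + π^2)/(1 + π^2).


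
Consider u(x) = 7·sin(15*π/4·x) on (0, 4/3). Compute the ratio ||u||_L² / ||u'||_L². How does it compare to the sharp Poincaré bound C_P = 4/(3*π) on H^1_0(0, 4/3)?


||u||_L² / ||u'||_L² = 4/(15*π) < C_P = 4/(3*π).

u(x) = 7·sin(15*π/4·x), so u'(x) = 105*π*cos(15*π*x/4)/4.
Writing u(x) = A·sin(kπx/L) with A = 7 and k = 5, use ∫_0^L sin²(kπx/L) dx = L/2 and ∫_0^L cos²(kπx/L) dx = L/2.
u² = 49·sin²(15*π/4·x) and (u')² = 11025*π^2/16·cos²(15*π/4·x), and each of sin², cos² integrates to L/2 = 2/3 over (0, 4/3).
∫_0^4/3 u² dx = 98/3, so ||u||_L² = 7*sqrt(6)/3.
∫_0^4/3 (u')² dx = 3675*π^2/8, so ||u'||_L² = 35*sqrt(6)*π/4.
Ratio ||u||_L² / ||u'||_L² = 4/(15*π).
Sharp Poincaré constant on H^1_0(0, 4/3) is C_P = L/π = 4/(3*π), achieved by sin(3*π/4·x).
This is the k = 5 harmonic; the ratio L/(kπ) is strictly less than C_P = L/π, consistent with the sharp inequality ||u||_L² ≤ C_P ||u'||_L².


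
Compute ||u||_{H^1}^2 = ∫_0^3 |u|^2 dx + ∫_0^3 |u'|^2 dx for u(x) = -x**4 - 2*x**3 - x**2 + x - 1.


||u||_{H^1}^2 = 741756/35

The H^1 norm (squared) on an interval (0, L) is
  ||u||_{H^1}^2 = ∫_0^L u(x)^2 dx + ∫_0^L u'(x)^2 dx.
Compute u'(x) = -4*x**3 - 6*x**2 - 2*x + 1.
Then u(x)^2 = x**8 + 4*x**7 + 6*x**6 + 2*x**5 - x**4 + 2*x**3 + 3*x**2 - 2*x + 1 and u'(x)^2 = 16*x**6 + 48*x**5 + 52*x**4 + 16*x**3 - 8*x**2 - 4*x + 1.
Integrate each monomial from 0 to 3 using ∫_0^3 c·x^n dx = c·3^(n+1)/(n+1):
  ∫_0^3 u(x)^2 dx = ∫_0^3 (x^8 + 4*x^7 + 6*x^6 + 2*x^5 - x^4 + 2*x^3 + 3*x^2 - 2*x + 1) dx. Term by term:
    ∫_0^3 x^8 dx = 2187;  ∫_0^3 4*x^7 dx = 6561/2;  ∫_0^3 6*x^6 dx = 13122/7;
    ∫_0^3 2*x^5 dx = 243;  ∫_0^3 -x^4 dx = -243/5;  ∫_0^3 2*x^3 dx = 81/2;
    ∫_0^3 3*x^2 dx = 27;  ∫_0^3 -2*x dx = -9;  ∫_0^3 1 dx = 3.
  Sum: 2187 + 6561/2 + 13122/7 + 243 − 243/5 + 81/2 + 27 − 9 + 3 = 265929/35.
  ∫_0^3 u'(x)^2 dx = ∫_0^3 (16*x^6 + 48*x^5 + 52*x^4 + 16*x^3 - 8*x^2 - 4*x + 1) dx. Term by term:
    ∫_0^3 16*x^6 dx = 34992/7;  ∫_0^3 48*x^5 dx = 5832;  ∫_0^3 52*x^4 dx = 12636/5;
    ∫_0^3 16*x^3 dx = 324;  ∫_0^3 -8*x^2 dx = -72;  ∫_0^3 -4*x dx = -18;
    ∫_0^3 1 dx = 3.
  Sum: 34992/7 + 5832 + 12636/5 + 324 − 72 − 18 + 3 = 475827/35.
Adding: ||u||_{H^1}^2 = 265929/35 + 475827/35 = 741756/35.


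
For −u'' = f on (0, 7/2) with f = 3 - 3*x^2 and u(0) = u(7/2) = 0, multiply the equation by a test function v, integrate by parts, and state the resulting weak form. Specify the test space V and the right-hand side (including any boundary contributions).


V = H^1_0(0, 7/2) (so v(0) = v(7/2) = 0); weak form: ∫_0^7/2 u'v' dx = ∫_0^7/2 (3 - 3*x^2) v dx for all v ∈ V.

Multiply both sides by a test function v and integrate from 0 to 7/2:
  ∫_0^7/2 −u''(x) v(x) dx = ∫_0^7/2 f(x) v(x) dx.
Integrate the LHS by parts once:
  ∫_0^7/2 −u'' v dx = −[u'(x) v(x)]_0^7/2 + ∫_0^7/2 u'(x) v'(x) dx.
Thus ∫_0^7/2 u'(x) v'(x) dx = ∫_0^7/2 f(x) v(x) dx + [u'(x) v(x)]_0^7/2.
Choose V so that boundary terms are either known or forced to vanish.
u is Dirichlet: u(0) = u(7/2) = 0. Let V = H^1_0(0, 7/2); then v(0) = v(7/2) = 0, and [u' v]_0^7/2 = 0.
Weak formulation: find u (satisfying any essential BC) such that ∫_0^7/2 u'(x) v'(x) dx = ∫_0^7/2 f v dx for all v ∈ V.
Substituting f(x) = 3 - 3*x^2, the right-hand side is ∫_0^7/2 (3 - 3*x^2) v dx.


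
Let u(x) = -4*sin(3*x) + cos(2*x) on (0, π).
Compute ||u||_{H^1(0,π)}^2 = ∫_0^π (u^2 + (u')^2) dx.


||u||_{H^1(0,π)}^2 = -48 + 165*π/2

u'(x) = -2*sin(2*x) - 12*cos(3*x).
Expand u² and (u')² and integrate term by term on (0, π), using: for integers n ≥ 1, ∫_0^π sin²(nx) dx = ∫_0^π cos²(nx) dx = π/2; for n ≠ n', ∫_0^π sin(nx)sin(n'x) dx = ∫_0^π cos(nx)cos(n'x) dx = 0; and by product-to-sum, ∫_0^π sin(nx)cos(n'x) dx = ½∫_0^π [sin((n+n')x) + sin((n−n')x)] dx, which is 0 when n+n' is even and 2n/(n²−n'²) when n+n' is odd (it need not vanish on (0, π)).
  u² squared terms: (-4)²·∫sin(3x)² dx = 16·π/2 = 8*π;  (1)²·∫cos(2x)² dx = 1·π/2 = π/2.
  u² cross terms: 2·(-4)·(1)·∫sin(3x)·cos(2x) dx = -8·(6/5) = -48/5.
  So ∫_0^π u² dx = 8*π + π/2 − 48/5 = -48/5 + 17*π/2.
  (u')² squared terms: (-12)²·∫cos(3x)² dx = 144·π/2 = 72*π;  (-2)²·∫sin(2x)² dx = 4·π/2 = 2*π.
  (u')² cross terms: 2·(-12)·(-2)·∫cos(3x)·sin(2x) dx = 48·(-4/5) = -192/5.
  So ∫_0^π (u')² dx = 72*π + 2*π − 192/5 = -192/5 + 74*π.
||u||_{H^1}^2 = (-48/5 + 17*π/2) + (-192/5 + 74*π) = -48 + 165*π/2.


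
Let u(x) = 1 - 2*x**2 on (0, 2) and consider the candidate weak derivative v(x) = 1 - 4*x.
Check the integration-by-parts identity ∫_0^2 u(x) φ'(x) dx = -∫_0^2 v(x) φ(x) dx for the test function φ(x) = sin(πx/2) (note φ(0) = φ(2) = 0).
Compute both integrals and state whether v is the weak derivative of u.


LHS = 16/π, RHS = 12/π. No, v is not the weak derivative of u.

u(x) = 1 - 2*x**2, classical derivative u'(x) = -4*x.
φ(x) = sin(πx/2), so φ'(x) = π*cos(π*x/2)/2.
Note φ(0) = φ(2) = 0, so the boundary term u·φ vanishes.
LHS = ∫_0^2 u(x) φ'(x) dx = ∫_0^2 (-π*x^2*cos(π*x/2) + π*cos(π*x/2)/2) dx. Term by term:
  ∫_0^2 π*cos(π*x/2)/2 dx = 0;  ∫_0^2 -π*x^2*cos(π*x/2) dx = 16/π.
Sum: 0 + 16/π = 16/π.
So LHS = 16/π.
∫_0^2 v(x) φ(x) dx = ∫_0^2 (-4*x*sin(π*x/2) + sin(π*x/2)) dx. Term by term:
  ∫_0^2 -4*x*sin(π*x/2) dx = -16/π;  ∫_0^2 sin(π*x/2) dx = 4/π.
Sum: -16/π + 4/π = -12/π.
So RHS = -∫_0^2 v(x) φ(x) dx = 12/π.
LHS − RHS = 4/π ≠ 0, so the identity fails.
(For a valid weak derivative the identity must hold for EVERY test function, in particular this one. The failure shows v is NOT the weak derivative of u.)
Correct weak derivative would be u'(x) = -4*x.


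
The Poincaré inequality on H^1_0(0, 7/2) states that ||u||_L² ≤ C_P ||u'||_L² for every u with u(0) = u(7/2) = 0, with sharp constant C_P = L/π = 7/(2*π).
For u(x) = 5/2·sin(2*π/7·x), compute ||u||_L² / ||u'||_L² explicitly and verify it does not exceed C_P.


||u||_L² / ||u'||_L² = 7/(2*π) = C_P.

u(x) = 5/2·sin(2*π/7·x), so u'(x) = 5*π*cos(2*π*x/7)/7.
Writing u(x) = A·sin(kπx/L) with A = 5/2 and k = 1, use ∫_0^L sin²(kπx/L) dx = L/2 and ∫_0^L cos²(kπx/L) dx = L/2.
u² = 25/4·sin²(2*π/7·x) and (u')² = 25*π^2/49·cos²(2*π/7·x), and each of sin², cos² integrates to L/2 = 7/4 over (0, 7/2).
∫_0^7/2 u² dx = 175/16, so ||u||_L² = 5*sqrt(7)/4.
∫_0^7/2 (u')² dx = 25*π^2/28, so ||u'||_L² = 5*sqrt(7)*π/14.
Ratio ||u||_L² / ||u'||_L² = 7/(2*π).
Sharp Poincaré constant on H^1_0(0, 7/2) is C_P = L/π = 7/(2*π), achieved by sin(2*π/7·x).
This is the k = 1 eigenfunction (up to amplitude), so the ratio equals the sharp Poincaré constant exactly.


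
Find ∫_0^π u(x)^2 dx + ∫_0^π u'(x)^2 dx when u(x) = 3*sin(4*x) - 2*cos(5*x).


||u||_{H^1(0,π)}^2 = 832/3 + 257*π/2

u'(x) = 10*sin(5*x) + 12*cos(4*x).
Expand u² and (u')² and integrate term by term on (0, π), using: for integers n ≥ 1, ∫_0^π sin²(nx) dx = ∫_0^π cos²(nx) dx = π/2; for n ≠ n', ∫_0^π sin(nx)sin(n'x) dx = ∫_0^π cos(nx)cos(n'x) dx = 0; and by product-to-sum, ∫_0^π sin(nx)cos(n'x) dx = ½∫_0^π [sin((n+n')x) + sin((n−n')x)] dx, which is 0 when n+n' is even and 2n/(n²−n'²) when n+n' is odd (it need not vanish on (0, π)).
  u² squared terms: (-2)²·∫cos(5x)² dx = 4·π/2 = 2*π;  (3)²·∫sin(4x)² dx = 9·π/2 = 9*π/2.
  u² cross terms: 2·(-2)·(3)·∫cos(5x)·sin(4x) dx = -12·(-8/9) = 32/3.
  So ∫_0^π u² dx = 2*π + 9*π/2 + 32/3 = 32/3 + 13*π/2.
  (u')² squared terms: (10)²·∫sin(5x)² dx = 100·π/2 = 50*π;  (12)²·∫cos(4x)² dx = 144·π/2 = 72*π.
  (u')² cross terms: 2·(10)·(12)·∫sin(5x)·cos(4x) dx = 240·(10/9) = 800/3.
  So ∫_0^π (u')² dx = 50*π + 72*π + 800/3 = 800/3 + 122*π.
||u||_{H^1}^2 = (32/3 + 13*π/2) + (800/3 + 122*π) = 832/3 + 257*π/2.


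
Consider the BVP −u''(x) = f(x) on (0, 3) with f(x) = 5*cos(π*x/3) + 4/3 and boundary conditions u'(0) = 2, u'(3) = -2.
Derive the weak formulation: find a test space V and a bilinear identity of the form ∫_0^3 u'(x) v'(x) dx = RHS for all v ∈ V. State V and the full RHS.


V = H^1(0, 3) (v unrestricted at boundary; u is determined up to an additive constant); weak form: ∫_0^3 u'v' dx = ∫_0^3 (5*cos(π*x/3) + 4/3) v dx − 2·v(3) − 2·v(0) for all v ∈ V.

Multiply both sides by a test function v and integrate from 0 to 3:
  ∫_0^3 −u''(x) v(x) dx = ∫_0^3 f(x) v(x) dx.
Integrate the LHS by parts once:
  ∫_0^3 −u'' v dx = −[u'(x) v(x)]_0^3 + ∫_0^3 u'(x) v'(x) dx.
Thus ∫_0^3 u'(x) v'(x) dx = ∫_0^3 f(x) v(x) dx + [u'(x) v(x)]_0^3.
Choose V so that boundary terms are either known or forced to vanish.
u has inhomogeneous Neumann u'(0) = 2, u'(3) = -2. [u' v]_0^3 = (-2)·v(3) − (2)·v(0) = − 2·v(3) − 2·v(0). Take V = H^1(0, 3); boundary term becomes part of RHS.
Weak formulation: find u (satisfying any essential BC) such that ∫_0^3 u'(x) v'(x) dx = ∫_0^3 f v dx − 2·v(3) − 2·v(0) for all v ∈ V (Neumann data are natural BCs: they enter the RHS as boundary terms).
Substituting f(x) = 5*cos(π*x/3) + 4/3, the right-hand side is ∫_0^3 (5*cos(π*x/3) + 4/3) v dx − 2·v(3) − 2·v(0).
Compatibility check (pure Neumann): taking v ≡ 1 ∈ V gives 0 = ∫_0^3 f dx + (-2) − (2), i.e. ∫_0^3 f dx must equal u'(0) − u'(3) = 4. Indeed ∫_0^3 (5*cos(π*x/3) + 4/3) dx = 4, so the data are compatible. The solution is then unique only up to an additive constant (fix it e.g. by requiring ∫_0^3 u dx = 0).


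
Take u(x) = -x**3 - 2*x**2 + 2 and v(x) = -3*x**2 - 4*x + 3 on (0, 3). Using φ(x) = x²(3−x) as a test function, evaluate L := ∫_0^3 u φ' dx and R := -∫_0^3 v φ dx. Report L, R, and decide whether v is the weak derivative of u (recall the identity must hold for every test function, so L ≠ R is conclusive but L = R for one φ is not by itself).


LHS = 243/2, RHS = 405/4. No, v is not the weak derivative of u.

u(x) = -x**3 - 2*x**2 + 2, classical derivative u'(x) = -3*x**2 - 4*x.
φ(x) = x²(3−x), so φ'(x) = 3*x*(2 - x).
Note φ(0) = φ(3) = 0, so the boundary term u·φ vanishes.
LHS = ∫_0^3 u(x) φ'(x) dx = ∫_0^3 (3*x^5 - 12*x^3 - 6*x^2 + 12*x) dx. Term by term:
  ∫_0^3 3*x^5 dx = 729/2;  ∫_0^3 -12*x^3 dx = -243;  ∫_0^3 -6*x^2 dx = -54;
  ∫_0^3 12*x dx = 54.
Sum: 729/2 − 243 − 54 + 54 = 243/2.
So LHS = 243/2.
∫_0^3 v(x) φ(x) dx = ∫_0^3 (3*x^5 - 5*x^4 - 15*x^3 + 9*x^2) dx. Term by term:
  ∫_0^3 3*x^5 dx = 729/2;  ∫_0^3 -5*x^4 dx = -243;  ∫_0^3 -15*x^3 dx = -1215/4;
  ∫_0^3 9*x^2 dx = 81.
Sum: 729/2 − 243 − 1215/4 + 81 = -405/4.
So RHS = -∫_0^3 v(x) φ(x) dx = 405/4.
LHS − RHS = 81/4 ≠ 0, so the identity fails.
(For a valid weak derivative the identity must hold for EVERY test function, in particular this one. The failure shows v is NOT the weak derivative of u.)
Correct weak derivative would be u'(x) = -3*x**2 - 4*x.


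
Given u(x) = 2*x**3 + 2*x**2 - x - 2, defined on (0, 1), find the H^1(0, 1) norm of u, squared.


||u||_{H^1}^2 = 2111/105

The H^1 norm (squared) on an interval (0, L) is
  ||u||_{H^1}^2 = ∫_0^L u(x)^2 dx + ∫_0^L u'(x)^2 dx.
Compute u'(x) = 6*x**2 + 4*x - 1.
Then u(x)^2 = 4*x**6 + 8*x**5 - 12*x**3 - 7*x**2 + 4*x + 4 and u'(x)^2 = 36*x**4 + 48*x**3 + 4*x**2 - 8*x + 1.
Integrate each monomial from 0 to 1 using ∫_0^1 c·x^n dx = c·1^(n+1)/(n+1):
  ∫_0^1 u(x)^2 dx = ∫_0^1 (4*x^6 + 8*x^5 - 12*x^3 - 7*x^2 + 4*x + 4) dx. Term by term:
    ∫_0^1 4*x^6 dx = 4/7;  ∫_0^1 8*x^5 dx = 4/3;  ∫_0^1 -12*x^3 dx = -3;
    ∫_0^1 -7*x^2 dx = -7/3;  ∫_0^1 4*x dx = 2;  ∫_0^1 4 dx = 4.
  Sum: 4/7 + 4/3 − 3 − 7/3 + 2 + 4 = 18/7.
  ∫_0^1 u'(x)^2 dx = ∫_0^1 (36*x^4 + 48*x^3 + 4*x^2 - 8*x + 1) dx. Term by term:
    ∫_0^1 36*x^4 dx = 36/5;  ∫_0^1 48*x^3 dx = 12;  ∫_0^1 4*x^2 dx = 4/3;
    ∫_0^1 -8*x dx = -4;  ∫_0^1 1 dx = 1.
  Sum: 36/5 + 12 + 4/3 − 4 + 1 = 263/15.
Adding: ||u||_{H^1}^2 = 18/7 + 263/15 = 2111/105.


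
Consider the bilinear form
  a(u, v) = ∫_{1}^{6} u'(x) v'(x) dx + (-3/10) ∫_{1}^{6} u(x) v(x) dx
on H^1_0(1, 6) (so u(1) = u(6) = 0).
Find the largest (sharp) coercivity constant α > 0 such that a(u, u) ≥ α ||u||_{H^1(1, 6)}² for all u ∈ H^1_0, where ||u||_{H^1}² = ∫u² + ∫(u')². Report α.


α = (-15/2 + π^2)/(π^2 + 25)

Coercivity of a(·,·) on H^1_0(1, 6) means a(u, u) ≥ α ||u||_{H^1}² for every u ∈ H^1_0.
The interval has length L = 5, and Poincaré/coercivity depend only on L. Here a(u, u) = ∫(u')² + (-3/10)·∫u².
Here c = -3/10 < 0 with |c| < (π/L)² = π^2/25, so coercivity still holds. The condition a(u,u) ≥ α||u||_{H^1}² reads (1−α)∫(u')² ≥ (α−c)∫u². Any admissible α is ≤ 1 (rapidly oscillating u have ∫u²/∫(u')² → 0), and α = 1 would force 0 ≥ (1−c)∫u², impossible since c < 1; so 1−α > 0. By the sharp Poincaré inequality on H^1_0 of an interval of length L, ∫(u')² ≥ (π/L)²∫u² with equality for the first sine mode sin(π(x−x₀)/L) (x₀ the left endpoint), so the inequality holds for all u iff (1−α)(π/L)² ≥ α − c, i.e. α ≤ ((π/L)² + c)/((π/L)² + 1) = (1 + c(L/π)²)/(1 + (L/π)²). (Direct route, valid since c ≤ 0: Poincaré gives c∫u² ≥ c(L/π)²∫(u')², so a(u,u) ≥ (1 + c(L/π)²)∫(u')², while ||u||_{H^1}² ≤ (1 + (L/π)²)∫(u')²; dividing yields the same α.) With (π/L)² = π^2/25 and c = -3/10, the largest admissible constant is α = ((π/L)² + c)/((π/L)² + 1).
Simplifying, α = (-15/2 + π^2)/(π^2 + 25).


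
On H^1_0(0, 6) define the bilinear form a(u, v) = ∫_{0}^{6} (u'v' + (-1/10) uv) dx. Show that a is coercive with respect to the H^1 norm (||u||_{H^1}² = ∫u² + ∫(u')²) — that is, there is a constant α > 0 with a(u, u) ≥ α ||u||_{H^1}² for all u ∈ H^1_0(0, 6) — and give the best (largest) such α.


α = (-18/5 + π^2)/(π^2 + 36)

Coercivity of a(·,·) on H^1_0(0, 6) means a(u, u) ≥ α ||u||_{H^1}² for every u ∈ H^1_0.
The interval has length L = 6, and Poincaré/coercivity depend only on L. Here a(u, u) = ∫(u')² + (-1/10)·∫u².
Here c = -1/10 < 0 with |c| < (π/L)² = π^2/36, so coercivity still holds. The condition a(u,u) ≥ α||u||_{H^1}² reads (1−α)∫(u')² ≥ (α−c)∫u². Any admissible α is ≤ 1 (rapidly oscillating u have ∫u²/∫(u')² → 0), and α = 1 would force 0 ≥ (1−c)∫u², impossible since c < 1; so 1−α > 0. By the sharp Poincaré inequality on H^1_0 of an interval of length L, ∫(u')² ≥ (π/L)²∫u² with equality for the first sine mode sin(π(x−x₀)/L) (x₀ the left endpoint), so the inequality holds for all u iff (1−α)(π/L)² ≥ α − c, i.e. α ≤ ((π/L)² + c)/((π/L)² + 1) = (1 + c(L/π)²)/(1 + (L/π)²). (Direct route, valid since c ≤ 0: Poincaré gives c∫u² ≥ c(L/π)²∫(u')², so a(u,u) ≥ (1 + c(L/π)²)∫(u')², while ||u||_{H^1}² ≤ (1 + (L/π)²)∫(u')²; dividing yields the same α.) With (π/L)² = π^2/36 and c = -1/10, the largest admissible constant is α = ((π/L)² + c)/((π/L)² + 1).
Simplifying, α = (-18/5 + π^2)/(π^2 + 36).


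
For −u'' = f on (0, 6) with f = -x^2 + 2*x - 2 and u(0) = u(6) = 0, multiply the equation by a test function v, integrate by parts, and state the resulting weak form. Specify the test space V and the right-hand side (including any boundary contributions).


V = H^1_0(0, 6) (so v(0) = v(6) = 0); weak form: ∫_0^6 u'v' dx = ∫_0^6 (-x^2 + 2*x - 2) v dx for all v ∈ V.

Multiply both sides by a test function v and integrate from 0 to 6:
  ∫_0^6 −u''(x) v(x) dx = ∫_0^6 f(x) v(x) dx.
Integrate the LHS by parts once:
  ∫_0^6 −u'' v dx = −[u'(x) v(x)]_0^6 + ∫_0^6 u'(x) v'(x) dx.
Thus ∫_0^6 u'(x) v'(x) dx = ∫_0^6 f(x) v(x) dx + [u'(x) v(x)]_0^6.
Choose V so that boundary terms are either known or forced to vanish.
u is Dirichlet: u(0) = u(6) = 0. Let V = H^1_0(0, 6); then v(0) = v(6) = 0, and [u' v]_0^6 = 0.
Weak formulation: find u (satisfying any essential BC) such that ∫_0^6 u'(x) v'(x) dx = ∫_0^6 f v dx for all v ∈ V.
Substituting f(x) = -x^2 + 2*x - 2, the right-hand side is ∫_0^6 (-x^2 + 2*x - 2) v dx.


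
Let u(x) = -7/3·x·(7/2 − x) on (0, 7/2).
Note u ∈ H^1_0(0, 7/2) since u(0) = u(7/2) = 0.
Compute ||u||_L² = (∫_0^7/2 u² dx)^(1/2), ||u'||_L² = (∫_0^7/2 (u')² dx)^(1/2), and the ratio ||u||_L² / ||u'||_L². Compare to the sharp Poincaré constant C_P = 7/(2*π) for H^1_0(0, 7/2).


||u||_L² / ||u'||_L² = 7*sqrt(10)/20 < C_P = 7/(2*π).

u(x) = -7/3·x·(7/2 − x), so u'(x) = 14*x/3 - 49/6.
u(x) = -7/3·x·(7/2 − x) vanishes at x = 0 and x = 7/2, so u ∈ H^1_0(0, 7/2). Differentiate via the product rule and integrate the resulting polynomials term by term.
  ∫_0^7/2 u² dx = ∫_0^7/2 (49*x^4/9 - 343*x^3/9 + 2401*x^2/36) dx. Term by term:
    ∫_0^7/2 49*x^4/9 dx = 823543/1440;  ∫_0^7/2 -343*x^3/9 dx = -823543/576;  ∫_0^7/2 2401*x^2/36 dx = 823543/864.
  Sum: 823543/1440 − 823543/576 + 823543/864 = 823543/8640.
  ∫_0^7/2 (u')² dx = ∫_0^7/2 (196*x^2/9 - 686*x/9 + 2401/36) dx. Term by term:
    ∫_0^7/2 196*x^2/9 dx = 16807/54;  ∫_0^7/2 -686*x/9 dx = -16807/36;  ∫_0^7/2 2401/36 dx = 16807/72.
  Sum: 16807/54 − 16807/36 + 16807/72 = 16807/216.
∫_0^7/2 u² dx = 823543/8640, so ||u||_L² = 343*sqrt(105)/360.
∫_0^7/2 (u')² dx = 16807/216, so ||u'||_L² = 49*sqrt(42)/36.
Ratio ||u||_L² / ||u'||_L² = 7*sqrt(10)/20.
Sharp Poincaré constant on H^1_0(0, 7/2) is C_P = L/π = 7/(2*π), achieved by sin(2*π/7·x).
A polynomial bump cannot attain the sharp Poincaré constant (only the first sine eigenfunction does), so the ratio is strictly less than C_P, consistent with ||u||_L² ≤ C_P ||u'||_L².
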